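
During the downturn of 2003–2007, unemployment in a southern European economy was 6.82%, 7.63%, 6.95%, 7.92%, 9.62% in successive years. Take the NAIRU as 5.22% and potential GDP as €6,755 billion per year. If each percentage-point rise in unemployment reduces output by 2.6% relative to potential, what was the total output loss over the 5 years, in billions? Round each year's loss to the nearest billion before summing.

Year 2003: gap = -2.6 × (6.82 - 5.22) = -4.16%, loss ≈ 6755 × 4.16/100 ≈ 281.
Year 2004: gap = -2.6 × (7.63 - 5.22) = -6.266%, loss ≈ 6755 × 6.266/100 ≈ 423.
Year 2005: gap = -2.6 × (6.95 - 5.22) = -4.498%, loss ≈ 6755 × 4.498/100 ≈ 304.
Year 2006: gap = -2.6 × (7.92 - 5.22) = -7.02%, loss ≈ 6755 × 7.02/100 ≈ 474.
Year 2007: gap = -2.6 × (9.62 - 5.22) = -11.44%, loss ≈ 6755 × 11.44/100 ≈ 773.
Total lost output = 281 + 423 + 304 + 474 + 773 = 2255 billion.

€2,255 billion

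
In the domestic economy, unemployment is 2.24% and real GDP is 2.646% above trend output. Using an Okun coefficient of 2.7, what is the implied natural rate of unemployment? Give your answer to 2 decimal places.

3.22%

From Okun's law, u - u* = -(output gap)/β = -(2.646)/2.7 = -0.98 points.
So u* = 2.24 + 0.98 = 3.22%.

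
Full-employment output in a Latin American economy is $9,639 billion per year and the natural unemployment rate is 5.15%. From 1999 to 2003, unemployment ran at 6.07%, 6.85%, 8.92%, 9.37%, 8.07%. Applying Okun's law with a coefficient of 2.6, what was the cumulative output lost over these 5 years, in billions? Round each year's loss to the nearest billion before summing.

Year 1999: gap = -2.6 × (6.07 - 5.15) = -2.392%, loss ≈ 9639 × 2.392/100 ≈ 231.
Year 2000: gap = -2.6 × (6.85 - 5.15) = -4.42%, loss ≈ 9639 × 4.42/100 ≈ 426.
Year 2001: gap = -2.6 × (8.92 - 5.15) = -9.802%, loss ≈ 9639 × 9.802/100 ≈ 945.
Year 2002: gap = -2.6 × (9.37 - 5.15) = -10.972%, loss ≈ 9639 × 10.972/100 ≈ 1058.
Year 2003: gap = -2.6 × (8.07 - 5.15) = -7.592%, loss ≈ 9639 × 7.592/100 ≈ 732.
Total lost output = 231 + 426 + 945 + 1058 + 732 = 3392 billion.

$3,392 billion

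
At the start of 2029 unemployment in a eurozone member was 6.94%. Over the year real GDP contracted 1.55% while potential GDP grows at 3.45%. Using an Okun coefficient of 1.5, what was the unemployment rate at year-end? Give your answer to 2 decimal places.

10.27%

Growth-rate Okun's law: g_Y = g_Y* - β × Δu, so Δu = (g_Y* - g_Y)/β.
Δu = (3.45 + 1.55)/1.5 = 5/1.5 = 3.33 percentage points.
Year-end unemployment = 6.94 + 3.33 = 10.27%.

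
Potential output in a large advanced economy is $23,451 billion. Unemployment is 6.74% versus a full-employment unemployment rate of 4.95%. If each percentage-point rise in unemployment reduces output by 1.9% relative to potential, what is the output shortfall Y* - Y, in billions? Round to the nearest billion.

Output gap = -1.9 × (6.74 - 4.95) = -1.9 × 1.79 = -3.401%.
Actual GDP ≈ 23451 × 0.96599 ≈ 22653 billion, so the shortfall is 23451 - 22653 = 798 billion.

$798 billion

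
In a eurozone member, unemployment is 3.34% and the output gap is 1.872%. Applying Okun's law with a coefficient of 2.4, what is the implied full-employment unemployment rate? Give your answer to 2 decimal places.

4.12%

From Okun's law, u - u* = -(output gap)/β = -(1.872)/2.4 = -0.78 points.
So u* = 3.34 + 0.78 = 4.12%.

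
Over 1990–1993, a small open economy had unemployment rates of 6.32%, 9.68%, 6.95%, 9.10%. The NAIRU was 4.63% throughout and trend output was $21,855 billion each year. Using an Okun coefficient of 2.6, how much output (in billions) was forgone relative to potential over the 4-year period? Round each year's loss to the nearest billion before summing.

Year 1990: gap = -2.6 × (6.32 - 4.63) = -4.394%, loss ≈ 21855 × 4.394/100 ≈ 960.
Year 1991: gap = -2.6 × (9.68 - 4.63) = -13.13%, loss ≈ 21855 × 13.13/100 ≈ 2870.
Year 1992: gap = -2.6 × (6.95 - 4.63) = -6.032%, loss ≈ 21855 × 6.032/100 ≈ 1318.
Year 1993: gap = -2.6 × (9.1 - 4.63) = -11.622%, loss ≈ 21855 × 11.622/100 ≈ 2540.
Total lost output = 960 + 2870 + 1318 + 2540 = 7688 billion.

$7,688 billion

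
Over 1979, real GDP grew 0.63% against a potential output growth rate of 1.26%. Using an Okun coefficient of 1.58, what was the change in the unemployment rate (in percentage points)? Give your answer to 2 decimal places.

0.40 percentage points

Growth-rate Okun's law: g_Y = g_Y* - β × Δu, so Δu = (g_Y* - g_Y)/β.
Δu = (1.26 - 0.63)/1.58 = 0.63/1.58 = 0.40 percentage points.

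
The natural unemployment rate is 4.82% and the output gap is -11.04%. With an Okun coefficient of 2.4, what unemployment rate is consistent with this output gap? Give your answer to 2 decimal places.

9.42%

From Okun's law, u - u* = -(output gap)/β = -(-11.04)/2.4 = 4.6 points.
So u = 4.82 + 4.6 = 9.42%.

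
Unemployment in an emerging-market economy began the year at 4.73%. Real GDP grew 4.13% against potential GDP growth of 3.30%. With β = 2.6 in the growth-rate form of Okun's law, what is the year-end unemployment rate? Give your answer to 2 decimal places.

4.41%

Growth-rate Okun's law: g_Y = g_Y* - β × Δu, so Δu = (g_Y* - g_Y)/β.
Δu = (3.3 - 4.13)/2.6 = -0.83/2.6 = -0.32 percentage points.
Year-end unemployment = 4.73 - 0.32 = 4.41%.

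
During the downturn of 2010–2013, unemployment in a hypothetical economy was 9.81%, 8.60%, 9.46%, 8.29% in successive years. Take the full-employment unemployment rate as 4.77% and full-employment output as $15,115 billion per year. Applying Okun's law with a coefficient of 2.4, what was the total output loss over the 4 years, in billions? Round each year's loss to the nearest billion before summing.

$6,195 billion

Year 2010: gap = -2.4 × (9.81 - 4.77) = -12.096%, loss ≈ 15115 × 12.096/100 ≈ 1828.
Year 2011: gap = -2.4 × (8.6 - 4.77) = -9.192%, loss ≈ 15115 × 9.192/100 ≈ 1389.
Year 2012: gap = -2.4 × (9.46 - 4.77) = -11.256%, loss ≈ 15115 × 11.256/100 ≈ 1701.
Year 2013: gap = -2.4 × (8.29 - 4.77) = -8.448%, loss ≈ 15115 × 8.448/100 ≈ 1277.
Total lost output = 1828 + 1389 + 1701 + 1277 = 6195 billion.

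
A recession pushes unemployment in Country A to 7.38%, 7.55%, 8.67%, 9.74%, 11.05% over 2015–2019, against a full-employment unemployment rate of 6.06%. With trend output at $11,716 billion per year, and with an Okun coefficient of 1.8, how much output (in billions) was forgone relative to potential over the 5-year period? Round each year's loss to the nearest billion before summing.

$2,970 billion

Year 2015: gap = -1.8 × (7.38 - 6.06) = -2.376%, loss ≈ 11716 × 2.376/100 ≈ 278.
Year 2016: gap = -1.8 × (7.55 - 6.06) = -2.682%, loss ≈ 11716 × 2.682/100 ≈ 314.
Year 2017: gap = -1.8 × (8.67 - 6.06) = -4.698%, loss ≈ 11716 × 4.698/100 ≈ 550.
Year 2018: gap = -1.8 × (9.74 - 6.06) = -6.624%, loss ≈ 11716 × 6.624/100 ≈ 776.
Year 2019: gap = -1.8 × (11.05 - 6.06) = -8.982%, loss ≈ 11716 × 8.982/100 ≈ 1052.
Total lost output = 278 + 314 + 550 + 776 + 1052 = 2970 billion.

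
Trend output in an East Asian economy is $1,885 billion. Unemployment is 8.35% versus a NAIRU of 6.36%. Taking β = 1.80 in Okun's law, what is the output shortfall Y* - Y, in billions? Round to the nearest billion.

Output gap = -1.80 × (8.35 - 6.36) = -1.8 × 1.99 = -3.582%.
Actual GDP ≈ 1885 × 0.96418 ≈ 1817 billion, so the shortfall is 1885 - 1817 = 68 billion.

$68 billion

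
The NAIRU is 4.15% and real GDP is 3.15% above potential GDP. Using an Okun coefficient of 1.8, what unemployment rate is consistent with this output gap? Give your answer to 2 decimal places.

2.40%

From Okun's law, u - u* = -(output gap)/β = -(3.15)/1.8 = -1.75 points.
So u = 4.15 - 1.75 = 2.40%.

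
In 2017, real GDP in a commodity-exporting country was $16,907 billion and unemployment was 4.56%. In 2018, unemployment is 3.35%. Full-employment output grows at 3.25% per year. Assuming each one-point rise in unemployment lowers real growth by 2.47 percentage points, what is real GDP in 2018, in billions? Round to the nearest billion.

$17,962 billion

Δu = 3.35 - 4.56 = -1.21 points.
Okun's law (growth form): g_Y = g_Y* - β × Δu = 3.25 - 2.47 × (-1.21) = 3.25 + 2.9887 = 6.2387%.
Real GDP in the next year = 16907 × (1 + 6.2387/100) = 16907 × 1.062387 ≈ 17962 billion.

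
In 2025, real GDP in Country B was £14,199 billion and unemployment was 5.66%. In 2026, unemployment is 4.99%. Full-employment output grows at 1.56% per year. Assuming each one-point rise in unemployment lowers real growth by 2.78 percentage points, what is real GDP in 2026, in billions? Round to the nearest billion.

Δu = 4.99 - 5.66 = -0.67 points.
Okun's law (growth form): g_Y = g_Y* - β × Δu = 1.56 - 2.78 × (-0.67) = 1.56 + 1.8626 = 3.4226%.
Real GDP in the next year = 14199 × (1 + 3.4226/100) = 14199 × 1.034226 ≈ 14685 billion.

£14,685 billion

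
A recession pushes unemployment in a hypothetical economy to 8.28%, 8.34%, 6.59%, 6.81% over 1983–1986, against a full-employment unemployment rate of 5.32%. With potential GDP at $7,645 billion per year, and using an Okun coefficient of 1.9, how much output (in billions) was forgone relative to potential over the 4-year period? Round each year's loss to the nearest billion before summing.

Year 1983: gap = -1.9 × (8.28 - 5.32) = -5.624%, loss ≈ 7645 × 5.624/100 ≈ 430.
Year 1984: gap = -1.9 × (8.34 - 5.32) = -5.738%, loss ≈ 7645 × 5.738/100 ≈ 439.
Year 1985: gap = -1.9 × (6.59 - 5.32) = -2.413%, loss ≈ 7645 × 2.413/100 ≈ 184.
Year 1986: gap = -1.9 × (6.81 - 5.32) = -2.831%, loss ≈ 7645 × 2.831/100 ≈ 216.
Total lost output = 430 + 439 + 184 + 216 = 1269 billion.

$1,269 billion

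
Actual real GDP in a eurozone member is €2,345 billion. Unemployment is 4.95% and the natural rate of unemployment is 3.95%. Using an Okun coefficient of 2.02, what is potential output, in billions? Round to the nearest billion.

Unemployment gap = 4.95 - 3.95 = 1 point, so output gap = -2.02 × 1 = -2.02%.
Since Y = Y* × (1 + gap/100), Y* = 2345/0.9798 ≈ 2393 billion.

€2,393 billion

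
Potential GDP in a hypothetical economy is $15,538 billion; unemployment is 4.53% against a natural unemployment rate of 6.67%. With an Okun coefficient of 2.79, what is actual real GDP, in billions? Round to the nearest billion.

$16,466 billion

Unemployment gap = 4.53 - 6.67 = -2.14 points, so the output gap is -2.79 × (-2.14) = 5.9706%.
Actual GDP = 15538 × (1 + 5.9706/100) = 15538 × 1.059706 ≈ 16466 billion.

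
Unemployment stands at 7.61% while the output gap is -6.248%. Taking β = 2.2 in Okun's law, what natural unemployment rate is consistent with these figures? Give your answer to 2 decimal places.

4.77%

From Okun's law, u - u* = -(output gap)/β = -(-6.248)/2.2 = 2.84 points.
So u* = 7.61 - 2.84 = 4.77%.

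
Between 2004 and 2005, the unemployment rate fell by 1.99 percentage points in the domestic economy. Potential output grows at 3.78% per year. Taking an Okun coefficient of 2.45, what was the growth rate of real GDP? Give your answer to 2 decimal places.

8.66%

Growth-rate Okun's law: g_Y = g_Y* - β × Δu.
g_Y = 3.78 - 2.45 × (-1.99) = 3.78 + 4.8755 = 8.6555%, i.e. 8.66% to 2 d.p.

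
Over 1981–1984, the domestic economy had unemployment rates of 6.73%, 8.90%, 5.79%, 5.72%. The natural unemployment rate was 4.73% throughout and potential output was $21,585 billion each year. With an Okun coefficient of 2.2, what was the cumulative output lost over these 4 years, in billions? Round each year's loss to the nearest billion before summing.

Year 1981: gap = -2.2 × (6.73 - 4.73) = -4.4%, loss ≈ 21585 × 4.4/100 ≈ 950.
Year 1982: gap = -2.2 × (8.9 - 4.73) = -9.174%, loss ≈ 21585 × 9.174/100 ≈ 1980.
Year 1983: gap = -2.2 × (5.79 - 4.73) = -2.332%, loss ≈ 21585 × 2.332/100 ≈ 503.
Year 1984: gap = -2.2 × (5.72 - 4.73) = -2.178%, loss ≈ 21585 × 2.178/100 ≈ 470.
Total lost output = 950 + 1980 + 503 + 470 = 3903 billion.

$3,903 billion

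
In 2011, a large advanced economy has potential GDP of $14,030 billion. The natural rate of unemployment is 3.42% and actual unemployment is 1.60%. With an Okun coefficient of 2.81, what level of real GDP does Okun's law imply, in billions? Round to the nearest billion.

Unemployment gap = 1.6 - 3.42 = -1.82 points, so the output gap is -2.81 × (-1.82) = 5.1142%.
Actual GDP = 14030 × (1 + 5.1142/100) = 14030 × 1.051142 ≈ 14748 billion.

$14,748 billion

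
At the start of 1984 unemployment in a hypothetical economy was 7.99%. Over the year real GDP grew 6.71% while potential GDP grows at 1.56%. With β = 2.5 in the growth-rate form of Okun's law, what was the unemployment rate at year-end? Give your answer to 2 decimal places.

Growth-rate Okun's law: g_Y = g_Y* - β × Δu, so Δu = (g_Y* - g_Y)/β.
Δu = (1.56 - 6.71)/2.5 = -5.15/2.5 = -2.06 percentage points.
Year-end unemployment = 7.99 - 2.06 = 5.93%.

5.93%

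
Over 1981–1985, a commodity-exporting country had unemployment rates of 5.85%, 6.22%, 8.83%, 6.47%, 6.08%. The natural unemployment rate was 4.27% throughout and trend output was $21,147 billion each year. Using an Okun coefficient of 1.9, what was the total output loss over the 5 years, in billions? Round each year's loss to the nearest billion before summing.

$4,861 billion

Year 1981: gap = -1.9 × (5.85 - 4.27) = -3.002%, loss ≈ 21147 × 3.002/100 ≈ 635.
Year 1982: gap = -1.9 × (6.22 - 4.27) = -3.705%, loss ≈ 21147 × 3.705/100 ≈ 783.
Year 1983: gap = -1.9 × (8.83 - 4.27) = -8.664%, loss ≈ 21147 × 8.664/100 ≈ 1832.
Year 1984: gap = -1.9 × (6.47 - 4.27) = -4.18%, loss ≈ 21147 × 4.18/100 ≈ 884.
Year 1985: gap = -1.9 × (6.08 - 4.27) = -3.439%, loss ≈ 21147 × 3.439/100 ≈ 727.
Total lost output = 635 + 783 + 1832 + 884 + 727 = 4861 billion.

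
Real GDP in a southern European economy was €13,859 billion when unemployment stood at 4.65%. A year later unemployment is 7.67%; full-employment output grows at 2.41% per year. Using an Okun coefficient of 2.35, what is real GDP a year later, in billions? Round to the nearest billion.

€13,209 billion

Δu = 7.67 - 4.65 = 3.02 points.
Okun's law (growth form): g_Y = g_Y* - β × Δu = 2.41 - 2.35 × (3.02) = 2.41 - 7.097 = -4.687%.
Real GDP in the next year = 13859 × (1 - 4.687/100) = 13859 × 0.95313 ≈ 13209 billion.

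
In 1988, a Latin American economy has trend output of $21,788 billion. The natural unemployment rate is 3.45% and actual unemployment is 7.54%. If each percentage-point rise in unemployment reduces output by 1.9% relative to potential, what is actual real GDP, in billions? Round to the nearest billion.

Unemployment gap = 7.54 - 3.45 = 4.09 points, so the output gap is -1.9 × 4.09 = -7.771%.
Actual GDP = 21788 × (1 - 7.771/100) = 21788 × 0.92229 ≈ 20095 billion.

$20,095 billion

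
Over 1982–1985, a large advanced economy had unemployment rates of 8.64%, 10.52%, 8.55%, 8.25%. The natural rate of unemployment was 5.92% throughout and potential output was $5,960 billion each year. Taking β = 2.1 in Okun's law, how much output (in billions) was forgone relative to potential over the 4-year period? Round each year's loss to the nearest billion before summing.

$1,537 billion

Year 1982: gap = -2.1 × (8.64 - 5.92) = -5.712%, loss ≈ 5960 × 5.712/100 ≈ 340.
Year 1983: gap = -2.1 × (10.52 - 5.92) = -9.66%, loss ≈ 5960 × 9.66/100 ≈ 576.
Year 1984: gap = -2.1 × (8.55 - 5.92) = -5.523%, loss ≈ 5960 × 5.523/100 ≈ 329.
Year 1985: gap = -2.1 × (8.25 - 5.92) = -4.893%, loss ≈ 5960 × 4.893/100 ≈ 292.
Total lost output = 340 + 576 + 329 + 292 = 1537 billion.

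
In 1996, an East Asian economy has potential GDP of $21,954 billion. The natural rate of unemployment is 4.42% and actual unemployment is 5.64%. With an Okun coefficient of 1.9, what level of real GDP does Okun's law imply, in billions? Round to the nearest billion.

Unemployment gap = 5.64 - 4.42 = 1.22 points, so the output gap is -1.9 × 1.22 = -2.318%.
Actual GDP = 21954 × (1 - 2.318/100) = 21954 × 0.97682 ≈ 21445 billion.

$21,445 billion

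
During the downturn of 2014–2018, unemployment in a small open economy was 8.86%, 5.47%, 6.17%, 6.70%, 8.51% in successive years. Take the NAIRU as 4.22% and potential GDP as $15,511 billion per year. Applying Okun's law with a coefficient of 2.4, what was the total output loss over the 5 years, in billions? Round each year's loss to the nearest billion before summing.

Year 2014: gap = -2.4 × (8.86 - 4.22) = -11.136%, loss ≈ 15511 × 11.136/100 ≈ 1727.
Year 2015: gap = -2.4 × (5.47 - 4.22) = -3%, loss ≈ 15511 × 3/100 ≈ 465.
Year 2016: gap = -2.4 × (6.17 - 4.22) = -4.68%, loss ≈ 15511 × 4.68/100 ≈ 726.
Year 2017: gap = -2.4 × (6.7 - 4.22) = -5.952%, loss ≈ 15511 × 5.952/100 ≈ 923.
Year 2018: gap = -2.4 × (8.51 - 4.22) = -10.296%, loss ≈ 15511 × 10.296/100 ≈ 1597.
Total lost output = 1727 + 465 + 726 + 923 + 1597 = 5438 billion.

$5,438 billion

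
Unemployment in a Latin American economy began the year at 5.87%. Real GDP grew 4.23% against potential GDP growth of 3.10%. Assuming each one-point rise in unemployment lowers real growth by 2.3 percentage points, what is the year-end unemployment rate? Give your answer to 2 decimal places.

Growth-rate Okun's law: g_Y = g_Y* - β × Δu, so Δu = (g_Y* - g_Y)/β.
Δu = (3.1 - 4.23)/2.3 = -1.13/2.3 = -0.49 percentage points.
Year-end unemployment = 5.87 - 0.49 = 5.38%.

5.38%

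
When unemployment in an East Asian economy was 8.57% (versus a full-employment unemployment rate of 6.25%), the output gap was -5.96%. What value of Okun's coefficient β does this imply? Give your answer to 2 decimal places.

β ≈ 2.57

Okun's law: output gap = -β × (u - u*).
-5.96 = -β × (8.57 - 6.25) = -β × 2.32, so β = 5.96/2.32 = 2.57.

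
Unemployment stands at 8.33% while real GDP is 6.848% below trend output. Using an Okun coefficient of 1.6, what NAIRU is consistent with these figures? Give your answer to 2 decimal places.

4.05%

From Okun's law, u - u* = -(output gap)/β = -(-6.848)/1.6 = 4.28 points.
So u* = 8.33 - 4.28 = 4.05%.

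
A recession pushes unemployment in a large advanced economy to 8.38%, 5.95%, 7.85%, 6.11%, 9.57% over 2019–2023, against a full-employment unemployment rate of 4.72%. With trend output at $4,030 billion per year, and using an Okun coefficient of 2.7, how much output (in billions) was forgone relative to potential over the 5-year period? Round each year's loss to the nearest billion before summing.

$1,552 billion

Year 2019: gap = -2.7 × (8.38 - 4.72) = -9.882%, loss ≈ 4030 × 9.882/100 ≈ 398.
Year 2020: gap = -2.7 × (5.95 - 4.72) = -3.321%, loss ≈ 4030 × 3.321/100 ≈ 134.
Year 2021: gap = -2.7 × (7.85 - 4.72) = -8.451%, loss ≈ 4030 × 8.451/100 ≈ 341.
Year 2022: gap = -2.7 × (6.11 - 4.72) = -3.753%, loss ≈ 4030 × 3.753/100 ≈ 151.
Year 2023: gap = -2.7 × (9.57 - 4.72) = -13.095%, loss ≈ 4030 × 13.095/100 ≈ 528.
Total lost output = 398 + 134 + 341 + 151 + 528 = 1552 billion.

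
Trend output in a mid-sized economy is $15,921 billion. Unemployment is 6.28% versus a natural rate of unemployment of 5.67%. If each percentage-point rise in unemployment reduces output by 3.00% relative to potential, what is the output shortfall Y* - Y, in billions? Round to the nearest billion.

$291 billion

Output gap = -3.00 × (6.28 - 5.67) = -3 × 0.61 = -1.83%.
Actual GDP ≈ 15921 × 0.9817 ≈ 15630 billion, so the shortfall is 15921 - 15630 = 291 billion.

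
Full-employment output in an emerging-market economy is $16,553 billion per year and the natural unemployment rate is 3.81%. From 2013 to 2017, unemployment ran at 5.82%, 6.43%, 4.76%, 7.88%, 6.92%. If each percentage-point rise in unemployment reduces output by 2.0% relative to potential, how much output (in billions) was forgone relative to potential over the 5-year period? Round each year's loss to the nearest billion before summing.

Year 2013: gap = -2.0 × (5.82 - 3.81) = -4.02%, loss ≈ 16553 × 4.02/100 ≈ 665.
Year 2014: gap = -2.0 × (6.43 - 3.81) = -5.24%, loss ≈ 16553 × 5.24/100 ≈ 867.
Year 2015: gap = -2.0 × (4.76 - 3.81) = -1.9%, loss ≈ 16553 × 1.9/100 ≈ 315.
Year 2016: gap = -2.0 × (7.88 - 3.81) = -8.14%, loss ≈ 16553 × 8.14/100 ≈ 1347.
Year 2017: gap = -2.0 × (6.92 - 3.81) = -6.22%, loss ≈ 16553 × 6.22/100 ≈ 1030.
Total lost output = 665 + 867 + 315 + 1347 + 1030 = 4224 billion.

$4,224 billion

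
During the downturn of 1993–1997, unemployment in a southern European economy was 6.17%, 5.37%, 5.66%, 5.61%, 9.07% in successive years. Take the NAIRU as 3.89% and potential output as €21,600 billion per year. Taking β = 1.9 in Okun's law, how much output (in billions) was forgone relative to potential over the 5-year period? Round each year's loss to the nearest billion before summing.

€5,101 billion

Year 1993: gap = -1.9 × (6.17 - 3.89) = -4.332%, loss ≈ 21600 × 4.332/100 ≈ 936.
Year 1994: gap = -1.9 × (5.37 - 3.89) = -2.812%, loss ≈ 21600 × 2.812/100 ≈ 607.
Year 1995: gap = -1.9 × (5.66 - 3.89) = -3.363%, loss ≈ 21600 × 3.363/100 ≈ 726.
Year 1996: gap = -1.9 × (5.61 - 3.89) = -3.268%, loss ≈ 21600 × 3.268/100 ≈ 706.
Year 1997: gap = -1.9 × (9.07 - 3.89) = -9.842%, loss ≈ 21600 × 9.842/100 ≈ 2126.
Total lost output = 936 + 607 + 726 + 706 + 2126 = 5101 billion.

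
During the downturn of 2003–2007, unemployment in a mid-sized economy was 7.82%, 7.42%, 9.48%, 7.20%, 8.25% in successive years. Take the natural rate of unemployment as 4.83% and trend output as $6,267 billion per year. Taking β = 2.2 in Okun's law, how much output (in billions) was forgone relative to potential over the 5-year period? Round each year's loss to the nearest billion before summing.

$2,209 billion

Year 2003: gap = -2.2 × (7.82 - 4.83) = -6.578%, loss ≈ 6267 × 6.578/100 ≈ 412.
Year 2004: gap = -2.2 × (7.42 - 4.83) = -5.698%, loss ≈ 6267 × 5.698/100 ≈ 357.
Year 2005: gap = -2.2 × (9.48 - 4.83) = -10.23%, loss ≈ 6267 × 10.23/100 ≈ 641.
Year 2006: gap = -2.2 × (7.2 - 4.83) = -5.214%, loss ≈ 6267 × 5.214/100 ≈ 327.
Year 2007: gap = -2.2 × (8.25 - 4.83) = -7.524%, loss ≈ 6267 × 7.524/100 ≈ 472.
Total lost output = 412 + 357 + 641 + 327 + 472 = 2209 billion.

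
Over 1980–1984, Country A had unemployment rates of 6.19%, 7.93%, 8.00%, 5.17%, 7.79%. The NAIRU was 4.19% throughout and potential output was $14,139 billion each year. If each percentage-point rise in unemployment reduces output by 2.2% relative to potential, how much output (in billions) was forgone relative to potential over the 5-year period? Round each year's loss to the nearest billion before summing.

Year 1980: gap = -2.2 × (6.19 - 4.19) = -4.4%, loss ≈ 14139 × 4.4/100 ≈ 622.
Year 1981: gap = -2.2 × (7.93 - 4.19) = -8.228%, loss ≈ 14139 × 8.228/100 ≈ 1163.
Year 1982: gap = -2.2 × (8 - 4.19) = -8.382%, loss ≈ 14139 × 8.382/100 ≈ 1185.
Year 1983: gap = -2.2 × (5.17 - 4.19) = -2.156%, loss ≈ 14139 × 2.156/100 ≈ 305.
Year 1984: gap = -2.2 × (7.79 - 4.19) = -7.92%, loss ≈ 14139 × 7.92/100 ≈ 1120.
Total lost output = 622 + 1163 + 1185 + 305 + 1120 = 4395 billion.

$4,395 billion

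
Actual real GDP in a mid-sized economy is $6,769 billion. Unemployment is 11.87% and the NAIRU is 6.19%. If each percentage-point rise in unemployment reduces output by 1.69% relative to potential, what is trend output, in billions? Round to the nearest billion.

Unemployment gap = 11.87 - 6.19 = 5.68 points, so output gap = -1.69 × 5.68 = -9.5992%.
Since Y = Y* × (1 + gap/100), Y* = 6769/0.904008 ≈ 7488 billion.

$7,488 billion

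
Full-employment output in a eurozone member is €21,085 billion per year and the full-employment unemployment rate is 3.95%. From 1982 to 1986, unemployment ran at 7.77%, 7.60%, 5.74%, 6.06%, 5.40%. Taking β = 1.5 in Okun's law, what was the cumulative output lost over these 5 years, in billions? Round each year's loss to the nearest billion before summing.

€4,054 billion

Year 1982: gap = -1.5 × (7.77 - 3.95) = -5.73%, loss ≈ 21085 × 5.73/100 ≈ 1208.
Year 1983: gap = -1.5 × (7.6 - 3.95) = -5.475%, loss ≈ 21085 × 5.475/100 ≈ 1154.
Year 1984: gap = -1.5 × (5.74 - 3.95) = -2.685%, loss ≈ 21085 × 2.685/100 ≈ 566.
Year 1985: gap = -1.5 × (6.06 - 3.95) = -3.165%, loss ≈ 21085 × 3.165/100 ≈ 667.
Year 1986: gap = -1.5 × (5.4 - 3.95) = -2.175%, loss ≈ 21085 × 2.175/100 ≈ 459.
Total lost output = 1208 + 1154 + 566 + 667 + 459 = 4054 billion.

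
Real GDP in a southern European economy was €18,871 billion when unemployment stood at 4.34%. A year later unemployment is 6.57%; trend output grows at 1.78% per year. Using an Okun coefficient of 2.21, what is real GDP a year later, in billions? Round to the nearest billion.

€18,277 billion

Δu = 6.57 - 4.34 = 2.23 points.
Okun's law (growth form): g_Y = g_Y* - β × Δu = 1.78 - 2.21 × (2.23) = 1.78 - 4.9283 = -3.1483%.
Real GDP in the next year = 18871 × (1 - 3.1483/100) = 18871 × 0.968517 ≈ 18277 billion.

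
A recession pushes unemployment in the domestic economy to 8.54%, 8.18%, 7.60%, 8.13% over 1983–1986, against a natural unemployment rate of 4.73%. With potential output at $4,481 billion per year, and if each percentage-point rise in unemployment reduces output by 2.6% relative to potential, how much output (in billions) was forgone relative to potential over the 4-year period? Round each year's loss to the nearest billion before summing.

Year 1983: gap = -2.6 × (8.54 - 4.73) = -9.906%, loss ≈ 4481 × 9.906/100 ≈ 444.
Year 1984: gap = -2.6 × (8.18 - 4.73) = -8.97%, loss ≈ 4481 × 8.97/100 ≈ 402.
Year 1985: gap = -2.6 × (7.6 - 4.73) = -7.462%, loss ≈ 4481 × 7.462/100 ≈ 334.
Year 1986: gap = -2.6 × (8.13 - 4.73) = -8.84%, loss ≈ 4481 × 8.84/100 ≈ 396.
Total lost output = 444 + 402 + 334 + 396 = 1576 billion.

$1,576 billion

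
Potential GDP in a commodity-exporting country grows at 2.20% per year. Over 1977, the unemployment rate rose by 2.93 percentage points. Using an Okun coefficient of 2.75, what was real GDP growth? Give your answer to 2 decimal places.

-5.86%

Growth-rate Okun's law: g_Y = g_Y* - β × Δu.
g_Y = 2.20 - 2.75 × (2.93) = 2.2 - 8.0575 = -5.8575%, i.e. -5.86% to 2 d.p.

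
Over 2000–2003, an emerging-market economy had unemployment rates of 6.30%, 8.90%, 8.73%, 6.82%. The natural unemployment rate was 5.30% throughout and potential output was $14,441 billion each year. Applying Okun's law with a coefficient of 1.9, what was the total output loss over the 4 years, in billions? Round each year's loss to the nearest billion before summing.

$2,620 billion

Year 2000: gap = -1.9 × (6.3 - 5.3) = -1.9%, loss ≈ 14441 × 1.9/100 ≈ 274.
Year 2001: gap = -1.9 × (8.9 - 5.3) = -6.84%, loss ≈ 14441 × 6.84/100 ≈ 988.
Year 2002: gap = -1.9 × (8.73 - 5.3) = -6.517%, loss ≈ 14441 × 6.517/100 ≈ 941.
Year 2003: gap = -1.9 × (6.82 - 5.3) = -2.888%, loss ≈ 14441 × 2.888/100 ≈ 417.
Total lost output = 274 + 988 + 941 + 417 = 2620 billion.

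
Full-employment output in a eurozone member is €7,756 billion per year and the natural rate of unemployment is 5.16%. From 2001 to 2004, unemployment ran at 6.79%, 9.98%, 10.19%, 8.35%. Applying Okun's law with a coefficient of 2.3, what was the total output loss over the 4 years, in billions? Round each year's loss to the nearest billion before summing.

Year 2001: gap = -2.3 × (6.79 - 5.16) = -3.749%, loss ≈ 7756 × 3.749/100 ≈ 291.
Year 2002: gap = -2.3 × (9.98 - 5.16) = -11.086%, loss ≈ 7756 × 11.086/100 ≈ 860.
Year 2003: gap = -2.3 × (10.19 - 5.16) = -11.569%, loss ≈ 7756 × 11.569/100 ≈ 897.
Year 2004: gap = -2.3 × (8.35 - 5.16) = -7.337%, loss ≈ 7756 × 7.337/100 ≈ 569.
Total lost output = 291 + 860 + 897 + 569 = 2617 billion.

€2,617 billion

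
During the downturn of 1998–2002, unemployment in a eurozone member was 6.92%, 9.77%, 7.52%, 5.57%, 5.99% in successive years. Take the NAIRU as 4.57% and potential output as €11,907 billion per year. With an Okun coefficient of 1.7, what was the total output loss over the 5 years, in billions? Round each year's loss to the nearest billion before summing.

Year 1998: gap = -1.7 × (6.92 - 4.57) = -3.995%, loss ≈ 11907 × 3.995/100 ≈ 476.
Year 1999: gap = -1.7 × (9.77 - 4.57) = -8.84%, loss ≈ 11907 × 8.84/100 ≈ 1053.
Year 2000: gap = -1.7 × (7.52 - 4.57) = -5.015%, loss ≈ 11907 × 5.015/100 ≈ 597.
Year 2001: gap = -1.7 × (5.57 - 4.57) = -1.7%, loss ≈ 11907 × 1.7/100 ≈ 202.
Year 2002: gap = -1.7 × (5.99 - 4.57) = -2.414%, loss ≈ 11907 × 2.414/100 ≈ 287.
Total lost output = 476 + 1053 + 597 + 202 + 287 = 2615 billion.

€2,615 billion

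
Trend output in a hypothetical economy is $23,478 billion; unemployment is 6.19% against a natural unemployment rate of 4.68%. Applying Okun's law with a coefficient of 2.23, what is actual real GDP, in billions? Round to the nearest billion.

$22,687 billion

Unemployment gap = 6.19 - 4.68 = 1.51 points, so the output gap is -2.23 × 1.51 = -3.3673%.
Actual GDP = 23478 × (1 - 3.3673/100) = 23478 × 0.966327 ≈ 22687 billion.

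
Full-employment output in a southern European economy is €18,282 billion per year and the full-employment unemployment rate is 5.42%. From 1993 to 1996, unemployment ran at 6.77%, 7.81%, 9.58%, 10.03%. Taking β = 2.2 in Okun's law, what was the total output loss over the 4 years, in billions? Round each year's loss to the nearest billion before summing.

Year 1993: gap = -2.2 × (6.77 - 5.42) = -2.97%, loss ≈ 18282 × 2.97/100 ≈ 543.
Year 1994: gap = -2.2 × (7.81 - 5.42) = -5.258%, loss ≈ 18282 × 5.258/100 ≈ 961.
Year 1995: gap = -2.2 × (9.58 - 5.42) = -9.152%, loss ≈ 18282 × 9.152/100 ≈ 1673.
Year 1996: gap = -2.2 × (10.03 - 5.42) = -10.142%, loss ≈ 18282 × 10.142/100 ≈ 1854.
Total lost output = 543 + 961 + 1673 + 1854 = 5031 billion.

€5,031 billion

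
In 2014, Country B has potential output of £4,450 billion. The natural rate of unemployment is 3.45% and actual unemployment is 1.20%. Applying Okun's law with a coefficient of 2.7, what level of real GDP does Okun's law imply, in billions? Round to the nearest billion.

Unemployment gap = 1.2 - 3.45 = -2.25 points, so the output gap is -2.7 × (-2.25) = 6.075%.
Actual GDP = 4450 × (1 + 6.075/100) = 4450 × 1.06075 ≈ 4720 billion.

£4,720 billion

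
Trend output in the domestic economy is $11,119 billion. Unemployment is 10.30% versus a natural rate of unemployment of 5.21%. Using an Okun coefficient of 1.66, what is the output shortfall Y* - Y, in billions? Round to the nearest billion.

$939 billion

Output gap = -1.66 × (10.3 - 5.21) = -1.66 × 5.09 = -8.4494%.
Actual GDP ≈ 11119 × 0.915506 ≈ 10180 billion, so the shortfall is 11119 - 10180 = 939 billion.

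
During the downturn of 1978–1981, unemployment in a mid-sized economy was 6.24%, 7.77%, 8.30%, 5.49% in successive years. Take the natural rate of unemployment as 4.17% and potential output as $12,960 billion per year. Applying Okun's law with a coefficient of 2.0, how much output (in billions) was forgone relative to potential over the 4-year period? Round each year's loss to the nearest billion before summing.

$2,882 billion

Year 1978: gap = -2.0 × (6.24 - 4.17) = -4.14%, loss ≈ 12960 × 4.14/100 ≈ 537.
Year 1979: gap = -2.0 × (7.77 - 4.17) = -7.2%, loss ≈ 12960 × 7.2/100 ≈ 933.
Year 1980: gap = -2.0 × (8.3 - 4.17) = -8.26%, loss ≈ 12960 × 8.26/100 ≈ 1070.
Year 1981: gap = -2.0 × (5.49 - 4.17) = -2.64%, loss ≈ 12960 × 2.64/100 ≈ 342.
Total lost output = 537 + 933 + 1070 + 342 = 2882 billion.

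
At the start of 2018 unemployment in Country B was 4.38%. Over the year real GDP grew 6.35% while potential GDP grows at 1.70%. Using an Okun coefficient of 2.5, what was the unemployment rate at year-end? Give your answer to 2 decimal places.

Growth-rate Okun's law: g_Y = g_Y* - β × Δu, so Δu = (g_Y* - g_Y)/β.
Δu = (1.7 - 6.35)/2.5 = -4.65/2.5 = -1.86 percentage points.
Year-end unemployment = 4.38 - 1.86 = 2.52%.

2.52%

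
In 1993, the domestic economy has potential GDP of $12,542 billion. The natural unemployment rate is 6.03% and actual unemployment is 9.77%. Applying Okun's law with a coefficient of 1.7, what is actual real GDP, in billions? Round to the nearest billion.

Unemployment gap = 9.77 - 6.03 = 3.74 points, so the output gap is -1.7 × 3.74 = -6.358%.
Actual GDP = 12542 × (1 - 6.358/100) = 12542 × 0.93642 ≈ 11745 billion.

$11,745 billion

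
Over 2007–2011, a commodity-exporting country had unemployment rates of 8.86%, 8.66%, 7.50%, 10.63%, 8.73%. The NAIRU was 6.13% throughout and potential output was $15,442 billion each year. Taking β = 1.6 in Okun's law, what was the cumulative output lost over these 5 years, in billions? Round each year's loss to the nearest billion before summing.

$3,392 billion

Year 2007: gap = -1.6 × (8.86 - 6.13) = -4.368%, loss ≈ 15442 × 4.368/100 ≈ 675.
Year 2008: gap = -1.6 × (8.66 - 6.13) = -4.048%, loss ≈ 15442 × 4.048/100 ≈ 625.
Year 2009: gap = -1.6 × (7.5 - 6.13) = -2.192%, loss ≈ 15442 × 2.192/100 ≈ 338.
Year 2010: gap = -1.6 × (10.63 - 6.13) = -7.2%, loss ≈ 15442 × 7.2/100 ≈ 1112.
Year 2011: gap = -1.6 × (8.73 - 6.13) = -4.16%, loss ≈ 15442 × 4.16/100 ≈ 642.
Total lost output = 675 + 625 + 338 + 1112 + 642 = 3392 billion.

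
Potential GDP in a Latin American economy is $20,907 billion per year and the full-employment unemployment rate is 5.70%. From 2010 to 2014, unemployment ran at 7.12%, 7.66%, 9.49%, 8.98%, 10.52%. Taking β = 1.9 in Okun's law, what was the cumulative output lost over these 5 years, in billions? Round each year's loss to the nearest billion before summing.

Year 2010: gap = -1.9 × (7.12 - 5.7) = -2.698%, loss ≈ 20907 × 2.698/100 ≈ 564.
Year 2011: gap = -1.9 × (7.66 - 5.7) = -3.724%, loss ≈ 20907 × 3.724/100 ≈ 779.
Year 2012: gap = -1.9 × (9.49 - 5.7) = -7.201%, loss ≈ 20907 × 7.201/100 ≈ 1506.
Year 2013: gap = -1.9 × (8.98 - 5.7) = -6.232%, loss ≈ 20907 × 6.232/100 ≈ 1303.
Year 2014: gap = -1.9 × (10.52 - 5.7) = -9.158%, loss ≈ 20907 × 9.158/100 ≈ 1915.
Total lost output = 564 + 779 + 1506 + 1303 + 1915 = 6067 billion.

$6,067 billion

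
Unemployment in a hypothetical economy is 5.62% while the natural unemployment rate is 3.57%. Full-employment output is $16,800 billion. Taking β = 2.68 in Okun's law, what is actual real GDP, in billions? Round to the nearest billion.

$15,877 billion

Unemployment gap = 5.62 - 3.57 = 2.05 points, so the output gap is -2.68 × 2.05 = -5.494%.
Actual GDP = 16800 × (1 - 5.494/100) = 16800 × 0.94506 ≈ 15877 billion.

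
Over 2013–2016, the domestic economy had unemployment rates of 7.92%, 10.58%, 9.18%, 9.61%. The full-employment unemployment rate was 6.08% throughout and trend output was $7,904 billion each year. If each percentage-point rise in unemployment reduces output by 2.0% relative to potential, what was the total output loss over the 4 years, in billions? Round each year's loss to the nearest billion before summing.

Year 2013: gap = -2.0 × (7.92 - 6.08) = -3.68%, loss ≈ 7904 × 3.68/100 ≈ 291.
Year 2014: gap = -2.0 × (10.58 - 6.08) = -9%, loss ≈ 7904 × 9/100 ≈ 711.
Year 2015: gap = -2.0 × (9.18 - 6.08) = -6.2%, loss ≈ 7904 × 6.2/100 ≈ 490.
Year 2016: gap = -2.0 × (9.61 - 6.08) = -7.06%, loss ≈ 7904 × 7.06/100 ≈ 558.
Total lost output = 291 + 711 + 490 + 558 = 2050 billion.

$2,050 billion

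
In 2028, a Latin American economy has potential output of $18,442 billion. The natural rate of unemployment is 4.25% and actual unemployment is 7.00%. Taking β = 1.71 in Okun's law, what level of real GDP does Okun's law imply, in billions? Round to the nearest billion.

Unemployment gap = 7 - 4.25 = 2.75 points, so the output gap is -1.71 × 2.75 = -4.7025%.
Actual GDP = 18442 × (1 - 4.7025/100) = 18442 × 0.952975 ≈ 17575 billion.

$17,575 billion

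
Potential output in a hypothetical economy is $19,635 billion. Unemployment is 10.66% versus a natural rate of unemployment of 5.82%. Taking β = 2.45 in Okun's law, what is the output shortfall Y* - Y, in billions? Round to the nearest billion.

Output gap = -2.45 × (10.66 - 5.82) = -2.45 × 4.84 = -11.858%.
Actual GDP ≈ 19635 × 0.88142 ≈ 17307 billion, so the shortfall is 19635 - 17307 = 2328 billion.

$2,328 billion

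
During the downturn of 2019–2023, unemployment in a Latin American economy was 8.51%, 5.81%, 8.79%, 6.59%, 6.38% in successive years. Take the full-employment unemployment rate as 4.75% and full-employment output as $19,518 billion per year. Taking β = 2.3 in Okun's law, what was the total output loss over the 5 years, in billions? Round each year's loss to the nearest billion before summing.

Year 2019: gap = -2.3 × (8.51 - 4.75) = -8.648%, loss ≈ 19518 × 8.648/100 ≈ 1688.
Year 2020: gap = -2.3 × (5.81 - 4.75) = -2.438%, loss ≈ 19518 × 2.438/100 ≈ 476.
Year 2021: gap = -2.3 × (8.79 - 4.75) = -9.292%, loss ≈ 19518 × 9.292/100 ≈ 1814.
Year 2022: gap = -2.3 × (6.59 - 4.75) = -4.232%, loss ≈ 19518 × 4.232/100 ≈ 826.
Year 2023: gap = -2.3 × (6.38 - 4.75) = -3.749%, loss ≈ 19518 × 3.749/100 ≈ 732.
Total lost output = 1688 + 476 + 1814 + 826 + 732 = 5536 billion.

$5,536 billion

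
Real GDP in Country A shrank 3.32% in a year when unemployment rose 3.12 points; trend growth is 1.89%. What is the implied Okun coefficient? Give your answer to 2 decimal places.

Growth form: g_Y = g_Y* - β × Δu, so β = (g_Y* - g_Y)/Δu.
β = (1.89 + 3.32)/3.12 = 5.21/3.12 = 1.67.

β ≈ 1.67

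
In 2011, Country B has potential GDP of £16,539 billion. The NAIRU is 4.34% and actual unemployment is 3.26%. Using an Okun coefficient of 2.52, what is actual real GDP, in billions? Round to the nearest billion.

Unemployment gap = 3.26 - 4.34 = -1.08 points, so the output gap is -2.52 × (-1.08) = 2.7216%.
Actual GDP = 16539 × (1 + 2.7216/100) = 16539 × 1.027216 ≈ 16989 billion.

£16,989 billion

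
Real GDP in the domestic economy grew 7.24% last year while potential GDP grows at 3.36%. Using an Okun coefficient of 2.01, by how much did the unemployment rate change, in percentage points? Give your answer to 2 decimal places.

Growth-rate Okun's law: g_Y = g_Y* - β × Δu, so Δu = (g_Y* - g_Y)/β.
Δu = (3.36 - 7.24)/2.01 = -3.88/2.01 = -1.93 percentage points.

-1.93 percentage points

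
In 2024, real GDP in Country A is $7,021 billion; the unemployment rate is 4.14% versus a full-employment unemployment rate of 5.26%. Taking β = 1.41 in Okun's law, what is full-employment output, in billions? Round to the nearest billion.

$6,912 billion

Unemployment gap = 4.14 - 5.26 = -1.12 points, so output gap = -1.41 × (-1.12) = 1.5792%.
Since Y = Y* × (1 + gap/100), Y* = 7021/1.015792 ≈ 6912 billion.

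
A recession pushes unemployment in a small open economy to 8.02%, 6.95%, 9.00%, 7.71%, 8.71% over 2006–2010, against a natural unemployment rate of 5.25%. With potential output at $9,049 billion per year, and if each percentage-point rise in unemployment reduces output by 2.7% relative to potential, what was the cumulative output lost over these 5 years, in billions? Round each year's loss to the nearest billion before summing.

Year 2006: gap = -2.7 × (8.02 - 5.25) = -7.479%, loss ≈ 9049 × 7.479/100 ≈ 677.
Year 2007: gap = -2.7 × (6.95 - 5.25) = -4.59%, loss ≈ 9049 × 4.59/100 ≈ 415.
Year 2008: gap = -2.7 × (9 - 5.25) = -10.125%, loss ≈ 9049 × 10.125/100 ≈ 916.
Year 2009: gap = -2.7 × (7.71 - 5.25) = -6.642%, loss ≈ 9049 × 6.642/100 ≈ 601.
Year 2010: gap = -2.7 × (8.71 - 5.25) = -9.342%, loss ≈ 9049 × 9.342/100 ≈ 845.
Total lost output = 677 + 415 + 916 + 601 + 845 = 3454 billion.

$3,454 billion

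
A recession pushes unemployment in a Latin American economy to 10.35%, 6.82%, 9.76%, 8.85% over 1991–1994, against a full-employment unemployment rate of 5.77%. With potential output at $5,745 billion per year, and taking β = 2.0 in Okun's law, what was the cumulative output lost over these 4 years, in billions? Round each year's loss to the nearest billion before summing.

Year 1991: gap = -2.0 × (10.35 - 5.77) = -9.16%, loss ≈ 5745 × 9.16/100 ≈ 526.
Year 1992: gap = -2.0 × (6.82 - 5.77) = -2.1%, loss ≈ 5745 × 2.1/100 ≈ 121.
Year 1993: gap = -2.0 × (9.76 - 5.77) = -7.98%, loss ≈ 5745 × 7.98/100 ≈ 458.
Year 1994: gap = -2.0 × (8.85 - 5.77) = -6.16%, loss ≈ 5745 × 6.16/100 ≈ 354.
Total lost output = 526 + 121 + 458 + 354 = 1459 billion.

$1,459 billion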